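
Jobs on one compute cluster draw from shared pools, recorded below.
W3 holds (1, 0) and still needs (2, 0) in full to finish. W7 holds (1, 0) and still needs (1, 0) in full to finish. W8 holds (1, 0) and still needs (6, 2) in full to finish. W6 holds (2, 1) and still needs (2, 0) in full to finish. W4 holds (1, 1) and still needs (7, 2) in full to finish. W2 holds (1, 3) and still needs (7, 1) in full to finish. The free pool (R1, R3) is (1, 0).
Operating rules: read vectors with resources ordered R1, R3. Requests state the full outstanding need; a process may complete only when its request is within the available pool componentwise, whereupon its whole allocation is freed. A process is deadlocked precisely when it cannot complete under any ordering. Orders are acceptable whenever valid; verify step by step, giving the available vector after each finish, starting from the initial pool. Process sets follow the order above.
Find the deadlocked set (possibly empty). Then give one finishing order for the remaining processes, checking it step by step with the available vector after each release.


The deadlocked set is W8, W4 and W2.
Key observation: after W7, W3, W6 complete, (5, 1) is the best the pool ever gets, yet each leftover process wants more R1.
One completion order for the rest: W7, W3, W6. Step-by-step check:
  pool = (1, 0)
  W7: need (1, 0) fits (1, 0); releases (1, 0), pool now (2, 0)
  W3: need (2, 0) fits (2, 0); releases (1, 0), pool now (3, 0)
  W6: need (2, 0) fits (3, 0); releases (2, 1), pool now (5, 1)
None of the blocked processes ever fits:
  blocked: W8 wants (6, 2), pool (5, 1) — not enough R1 and R3
  blocked: W4 wants (7, 2), pool (5, 1) — not enough R1 and R3
  blocked: W2 wants (7, 1), pool (5, 1) — not enough R1


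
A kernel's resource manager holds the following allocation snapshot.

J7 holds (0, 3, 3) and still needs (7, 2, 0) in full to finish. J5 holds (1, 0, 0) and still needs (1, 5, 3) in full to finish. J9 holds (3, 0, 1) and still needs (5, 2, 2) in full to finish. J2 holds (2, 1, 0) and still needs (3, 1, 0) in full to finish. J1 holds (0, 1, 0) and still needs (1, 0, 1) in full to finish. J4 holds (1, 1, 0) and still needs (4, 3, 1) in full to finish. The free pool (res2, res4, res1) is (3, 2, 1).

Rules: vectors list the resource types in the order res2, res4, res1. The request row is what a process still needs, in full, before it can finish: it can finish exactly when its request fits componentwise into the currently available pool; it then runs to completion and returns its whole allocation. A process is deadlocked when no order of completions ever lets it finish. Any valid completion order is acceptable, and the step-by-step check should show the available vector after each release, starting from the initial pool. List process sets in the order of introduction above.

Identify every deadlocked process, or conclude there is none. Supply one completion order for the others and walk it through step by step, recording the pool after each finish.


The deadlocked set is J7, J5 and J9.
Key observation: after J2, J4, J1 the pool peaks at (6, 5, 1), and each blocked process is short somewhere: J7 on res2; J5 on res1; J9 on res1.
A valid finishing order for the others: J2, J4, J1. Check, step by step:
  pool = (3, 2, 1)
  J2: need (3, 1, 0) fits (3, 2, 1); releases (2, 1, 0), pool now (5, 3, 1)
  J4: need (4, 3, 1) fits (5, 3, 1); releases (1, 1, 0), pool now (6, 4, 1)
  J1: need (1, 0, 1) fits (6, 4, 1); releases (0, 1, 0), pool now (6, 5, 1)
The stuck group stays short no matter what:
  J7 still needs (7, 2, 0) but only (6, 5, 1) is free — short on res2
  J5 still needs (1, 5, 3) but only (6, 5, 1) is free — short on res1
  J9 still needs (5, 2, 2) but only (6, 5, 1) is free — short on res1


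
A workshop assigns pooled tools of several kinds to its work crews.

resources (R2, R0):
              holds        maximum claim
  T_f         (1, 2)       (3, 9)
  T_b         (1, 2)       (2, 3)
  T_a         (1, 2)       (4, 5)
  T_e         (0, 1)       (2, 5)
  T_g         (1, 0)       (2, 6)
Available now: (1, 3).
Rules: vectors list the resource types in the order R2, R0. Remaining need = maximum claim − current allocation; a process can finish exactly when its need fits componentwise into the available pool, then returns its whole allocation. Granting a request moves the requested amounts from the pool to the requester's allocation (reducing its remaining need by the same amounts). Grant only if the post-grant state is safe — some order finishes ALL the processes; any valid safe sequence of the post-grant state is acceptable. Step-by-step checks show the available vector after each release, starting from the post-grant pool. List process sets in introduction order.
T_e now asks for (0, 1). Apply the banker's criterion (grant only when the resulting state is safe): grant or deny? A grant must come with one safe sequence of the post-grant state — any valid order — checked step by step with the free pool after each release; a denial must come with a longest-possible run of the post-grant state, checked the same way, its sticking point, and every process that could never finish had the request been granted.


GRANT: granting preserves safety; a valid post-grant sequence is T_b, T_e, T_g, T_a, T_f.
Key observation: post-grant, (1, 2) remains, and an order beginning with T_b completes everyone.
Verifying the post-grant state step by step:
  pool = (1, 2)
  run T_b (needs (1, 1), free (1, 2)); after release of (1, 2) the pool is (2, 4)
  run T_e (needs (2, 3), free (2, 4)); after release of (0, 2) the pool is (2, 6)
  run T_g (needs (1, 6), free (2, 6)); after release of (1, 0) the pool is (3, 6)
  run T_a (needs (3, 3), free (3, 6)); after release of (1, 2) the pool is (4, 8)
  run T_f (needs (2, 7), free (4, 8)); after release of (1, 2) the pool is (5, 10)


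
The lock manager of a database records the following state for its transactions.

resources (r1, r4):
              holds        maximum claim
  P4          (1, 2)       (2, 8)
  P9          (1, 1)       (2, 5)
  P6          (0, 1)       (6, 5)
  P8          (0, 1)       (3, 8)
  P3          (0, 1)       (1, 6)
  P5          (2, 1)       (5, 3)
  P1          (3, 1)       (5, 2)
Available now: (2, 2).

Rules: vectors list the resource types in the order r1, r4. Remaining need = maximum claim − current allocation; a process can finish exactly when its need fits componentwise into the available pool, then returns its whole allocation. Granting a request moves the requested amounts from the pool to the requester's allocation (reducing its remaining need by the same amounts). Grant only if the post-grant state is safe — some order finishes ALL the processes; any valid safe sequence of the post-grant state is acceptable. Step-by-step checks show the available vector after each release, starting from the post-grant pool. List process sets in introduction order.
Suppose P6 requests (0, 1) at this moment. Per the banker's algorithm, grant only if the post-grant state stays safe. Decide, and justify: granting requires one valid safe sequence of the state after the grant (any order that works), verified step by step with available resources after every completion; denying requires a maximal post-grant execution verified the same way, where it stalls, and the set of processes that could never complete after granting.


GRANT. The post-grant state is safe; one safe sequence: P1, P5, P6, P9, P4, P3, P8.
Key observation: (2, 1) free after granting still covers P1 first, and each release covers the next.
Verifying the post-grant state step by step:
  pool = (2, 1)
  P1: need (2, 1) fits (2, 1); releases (3, 1), pool now (5, 2)
  P5: need (3, 2) fits (5, 2); releases (2, 1), pool now (7, 3)
  P6: need (6, 3) fits (7, 3); releases (0, 2), pool now (7, 5)
  P9: need (1, 4) fits (7, 5); releases (1, 1), pool now (8, 6)
  P4: need (1, 6) fits (8, 6); releases (1, 2), pool now (9, 8)
  P3: need (1, 5) fits (9, 8); releases (0, 1), pool now (9, 9)
  P8: need (3, 7) fits (9, 9); releases (0, 1), pool now (9, 10)


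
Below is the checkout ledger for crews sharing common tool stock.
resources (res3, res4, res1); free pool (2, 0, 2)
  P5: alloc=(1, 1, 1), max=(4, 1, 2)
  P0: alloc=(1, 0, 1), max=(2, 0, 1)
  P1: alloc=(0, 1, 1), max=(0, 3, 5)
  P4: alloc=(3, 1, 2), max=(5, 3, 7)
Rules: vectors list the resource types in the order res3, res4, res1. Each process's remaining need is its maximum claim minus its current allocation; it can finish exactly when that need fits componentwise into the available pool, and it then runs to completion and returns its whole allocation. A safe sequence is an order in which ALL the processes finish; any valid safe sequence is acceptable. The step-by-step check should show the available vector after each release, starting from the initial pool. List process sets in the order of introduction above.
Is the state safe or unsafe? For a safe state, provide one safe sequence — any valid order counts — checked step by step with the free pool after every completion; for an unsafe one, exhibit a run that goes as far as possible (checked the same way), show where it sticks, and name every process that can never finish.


UNSAFE.
Key observation: the wall is res4: completing P0, P5 brings the pool only to (4, 1, 4), and all the rest need more.
A maximal execution: P0, P5 — then nothing else fits. Check, step by step:
  pool = (2, 0, 2)
  P0 needs (1, 0, 0) <= (2, 0, 2) -> finishes; pool += (1, 0, 1) = (3, 0, 3)
  P5 needs (3, 0, 1) <= (3, 0, 3) -> finishes; pool += (1, 1, 1) = (4, 1, 4)
  blocked: P1 wants (0, 2, 4), pool (4, 1, 4) — not enough res4
  blocked: P4 wants (2, 2, 5), pool (4, 1, 4) — not enough res4 and res1
Processes that can never finish: P1 and P4.


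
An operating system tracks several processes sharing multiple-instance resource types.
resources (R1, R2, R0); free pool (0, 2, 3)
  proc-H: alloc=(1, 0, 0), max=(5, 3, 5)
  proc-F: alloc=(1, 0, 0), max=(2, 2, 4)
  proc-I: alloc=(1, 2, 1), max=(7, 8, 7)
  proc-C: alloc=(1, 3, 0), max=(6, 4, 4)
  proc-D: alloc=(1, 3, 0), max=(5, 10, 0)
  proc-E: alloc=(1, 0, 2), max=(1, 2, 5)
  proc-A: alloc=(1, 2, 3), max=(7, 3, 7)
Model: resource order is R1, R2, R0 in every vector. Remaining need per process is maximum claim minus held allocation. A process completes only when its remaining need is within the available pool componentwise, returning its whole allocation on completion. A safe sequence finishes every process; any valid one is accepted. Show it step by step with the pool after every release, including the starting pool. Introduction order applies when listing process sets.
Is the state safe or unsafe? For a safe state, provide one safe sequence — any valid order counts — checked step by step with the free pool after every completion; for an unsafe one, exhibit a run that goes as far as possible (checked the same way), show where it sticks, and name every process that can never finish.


UNSAFE — no complete ordering exists.
Key observation: after proc-E, proc-F complete, (2, 2, 5) is the best the pool ever gets, yet each leftover process wants more R1.
A maximal execution: proc-E, proc-F — then nothing else fits. Step-by-step check:
  pool = (0, 2, 3)
  proc-E: need (0, 2, 3) fits (0, 2, 3); releases (1, 0, 2), pool now (1, 2, 5)
  proc-F: need (1, 2, 4) fits (1, 2, 5); releases (1, 0, 0), pool now (2, 2, 5)
  blocked: proc-H wants (4, 3, 5), pool (2, 2, 5) — not enough R1 and R2
  blocked: proc-I wants (6, 6, 6), pool (2, 2, 5) — not enough R1, R2 and R0
  blocked: proc-C wants (5, 1, 4), pool (2, 2, 5) — not enough R1
  blocked: proc-D wants (4, 7, 0), pool (2, 2, 5) — not enough R1 and R2
  blocked: proc-A wants (6, 1, 4), pool (2, 2, 5) — not enough R1
Never able to finish: proc-H, proc-I, proc-C, proc-D and proc-A.


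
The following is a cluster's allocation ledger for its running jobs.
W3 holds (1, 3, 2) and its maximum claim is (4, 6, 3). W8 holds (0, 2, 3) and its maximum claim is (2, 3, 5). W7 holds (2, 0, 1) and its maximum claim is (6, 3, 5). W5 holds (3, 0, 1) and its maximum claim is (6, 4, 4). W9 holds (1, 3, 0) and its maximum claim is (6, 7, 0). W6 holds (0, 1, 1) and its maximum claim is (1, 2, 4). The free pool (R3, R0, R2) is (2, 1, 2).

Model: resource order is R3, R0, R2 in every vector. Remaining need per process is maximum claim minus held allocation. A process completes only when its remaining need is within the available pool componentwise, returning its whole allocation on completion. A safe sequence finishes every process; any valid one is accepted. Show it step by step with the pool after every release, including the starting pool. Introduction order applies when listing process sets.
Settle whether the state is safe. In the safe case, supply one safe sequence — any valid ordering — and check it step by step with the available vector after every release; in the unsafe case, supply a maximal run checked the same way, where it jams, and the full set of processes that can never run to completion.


The state is UNSAFE.
Key observation: no order helps: past W8, W6, the free pool tops out at (2, 4, 6), below what each blocked process needs in R3.
The run W8, W6 cannot be extended any further. Step-by-step check:
  pool = (2, 1, 2)
  W8: need (2, 1, 2) fits (2, 1, 2); releases (0, 2, 3), pool now (2, 3, 5)
  W6: need (1, 1, 3) fits (2, 3, 5); releases (0, 1, 1), pool now (2, 4, 6)
  W3 cannot run: need (3, 3, 1) vs free (2, 4, 6) (insufficient R3)
  W7 cannot run: need (4, 3, 4) vs free (2, 4, 6) (insufficient R3)
  W5 cannot run: need (3, 4, 3) vs free (2, 4, 6) (insufficient R3)
  W9 cannot run: need (5, 4, 0) vs free (2, 4, 6) (insufficient R3)
Processes that can never finish: W3, W7, W5 and W9.


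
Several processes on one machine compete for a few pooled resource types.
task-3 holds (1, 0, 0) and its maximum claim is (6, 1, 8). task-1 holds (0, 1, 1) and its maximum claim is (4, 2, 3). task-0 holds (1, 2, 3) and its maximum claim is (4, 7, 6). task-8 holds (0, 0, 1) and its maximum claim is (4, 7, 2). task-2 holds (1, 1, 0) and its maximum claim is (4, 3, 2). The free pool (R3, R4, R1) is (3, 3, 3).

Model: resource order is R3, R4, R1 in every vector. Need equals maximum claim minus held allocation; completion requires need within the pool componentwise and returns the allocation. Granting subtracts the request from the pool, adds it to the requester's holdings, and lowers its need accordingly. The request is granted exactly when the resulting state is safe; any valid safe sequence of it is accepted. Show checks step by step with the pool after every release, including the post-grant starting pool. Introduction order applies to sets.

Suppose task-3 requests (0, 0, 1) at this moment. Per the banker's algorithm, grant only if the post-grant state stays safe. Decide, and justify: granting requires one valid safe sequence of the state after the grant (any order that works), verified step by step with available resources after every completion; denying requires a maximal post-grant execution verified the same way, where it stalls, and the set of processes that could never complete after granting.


GRANT. The post-grant state is safe; one safe sequence: task-2, task-1, task-0, task-8, task-3.
Key observation: even at the reduced pool (3, 3, 2), task-2 fits immediately, so safety survives the grant.
Check on the post-grant state, step by step:
  pool = (3, 3, 2)
  run task-2 (needs (3, 2, 2), free (3, 3, 2)); after release of (1, 1, 0) the pool is (4, 4, 2)
  run task-1 (needs (4, 1, 2), free (4, 4, 2)); after release of (0, 1, 1) the pool is (4, 5, 3)
  run task-0 (needs (3, 5, 3), free (4, 5, 3)); after release of (1, 2, 3) the pool is (5, 7, 6)
  run task-8 (needs (4, 7, 1), free (5, 7, 6)); after release of (0, 0, 1) the pool is (5, 7, 7)
  run task-3 (needs (5, 1, 7), free (5, 7, 7)); after release of (1, 0, 1) the pool is (6, 7, 8)


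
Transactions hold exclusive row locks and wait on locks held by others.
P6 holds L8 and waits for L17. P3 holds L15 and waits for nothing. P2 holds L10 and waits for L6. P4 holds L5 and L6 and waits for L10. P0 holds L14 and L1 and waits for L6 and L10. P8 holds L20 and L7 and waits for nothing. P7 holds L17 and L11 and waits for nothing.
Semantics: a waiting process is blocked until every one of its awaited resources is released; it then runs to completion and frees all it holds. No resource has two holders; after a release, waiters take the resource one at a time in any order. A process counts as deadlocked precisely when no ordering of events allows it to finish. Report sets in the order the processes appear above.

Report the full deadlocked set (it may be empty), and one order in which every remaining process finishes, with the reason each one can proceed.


The deadlocked set is P2, P4 and P0.
Key observation: the loop P2 -> P4 -> P2 blocks itself forever; P0 waits into the deadlock from upstream.
One completion order for the rest: P8, P7, P6, P3.
Verifying each step:
  P8: no waits; runs immediately, freeing L20 and L7
  P7: no waits; runs immediately, freeing L17 and L11
  P6: everything it awaited (L17) is free; runs, freeing L8
  P3: no waits; runs immediately, freeing L15


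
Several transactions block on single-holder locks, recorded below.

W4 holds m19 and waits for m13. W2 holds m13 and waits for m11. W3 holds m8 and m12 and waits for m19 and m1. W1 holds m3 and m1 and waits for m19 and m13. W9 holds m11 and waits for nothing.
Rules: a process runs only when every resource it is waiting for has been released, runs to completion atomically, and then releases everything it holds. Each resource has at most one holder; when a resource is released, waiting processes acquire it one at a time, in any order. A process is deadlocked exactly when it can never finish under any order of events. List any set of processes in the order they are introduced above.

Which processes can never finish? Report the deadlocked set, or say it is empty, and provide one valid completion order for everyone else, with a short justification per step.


Nothing here is deadlocked.
Key observation: there is no circular wait here — follow any chain and it reaches a process that is free to run now.
One completion order for the rest: W9, W2, W4, W1, W3.
Verifying each step:
  W9: no waits; runs immediately, freeing m11
  W2: everything it awaited (m11) is free; runs, freeing m13
  W4: everything it awaited (m13) is free; runs, freeing m19
  W1: everything it awaited (m19 and m13) is free; runs, freeing m3 and m1
  W3: everything it awaited (m19 and m1) is free; runs, freeing m8 and m12


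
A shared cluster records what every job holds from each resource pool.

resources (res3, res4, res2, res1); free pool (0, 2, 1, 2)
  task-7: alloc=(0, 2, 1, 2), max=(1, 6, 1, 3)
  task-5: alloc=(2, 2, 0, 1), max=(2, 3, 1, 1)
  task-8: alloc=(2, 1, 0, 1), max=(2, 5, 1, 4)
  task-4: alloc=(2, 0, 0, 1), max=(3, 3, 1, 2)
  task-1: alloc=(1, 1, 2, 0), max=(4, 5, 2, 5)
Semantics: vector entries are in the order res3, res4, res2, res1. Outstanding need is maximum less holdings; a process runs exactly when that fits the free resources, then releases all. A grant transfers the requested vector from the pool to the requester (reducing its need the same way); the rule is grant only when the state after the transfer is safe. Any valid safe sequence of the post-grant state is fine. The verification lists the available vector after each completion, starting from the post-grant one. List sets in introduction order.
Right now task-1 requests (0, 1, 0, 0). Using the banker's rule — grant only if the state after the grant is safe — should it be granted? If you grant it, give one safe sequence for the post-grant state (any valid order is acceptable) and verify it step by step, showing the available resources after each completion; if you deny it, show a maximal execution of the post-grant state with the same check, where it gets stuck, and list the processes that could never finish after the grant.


DENY: after the grant no complete ordering would exist.
Key observation: after task-5, task-4 the pool peaks at (4, 3, 1, 4), and each blocked process is short somewhere: task-7 on res4; task-8 on res4; task-1 on res1.
Pretend the grant happened; the run task-5, task-4 goes as far as possible. Check, step by step:
  pool = (0, 1, 1, 2)
  run task-5 (needs (0, 1, 1, 0), free (0, 1, 1, 2)); after release of (2, 2, 0, 1) the pool is (2, 3, 1, 3)
  run task-4 (needs (1, 3, 1, 1), free (2, 3, 1, 3)); after release of (2, 0, 0, 1) the pool is (4, 3, 1, 4)
  task-7 cannot run: need (1, 4, 0, 1) vs free (4, 3, 1, 4) (insufficient res4)
  task-8 cannot run: need (0, 4, 1, 3) vs free (4, 3, 1, 4) (insufficient res4)
  task-1 cannot run: need (3, 3, 0, 5) vs free (4, 3, 1, 4) (insufficient res1)
Had the request been granted, task-7, task-8 and task-1 could never finish.


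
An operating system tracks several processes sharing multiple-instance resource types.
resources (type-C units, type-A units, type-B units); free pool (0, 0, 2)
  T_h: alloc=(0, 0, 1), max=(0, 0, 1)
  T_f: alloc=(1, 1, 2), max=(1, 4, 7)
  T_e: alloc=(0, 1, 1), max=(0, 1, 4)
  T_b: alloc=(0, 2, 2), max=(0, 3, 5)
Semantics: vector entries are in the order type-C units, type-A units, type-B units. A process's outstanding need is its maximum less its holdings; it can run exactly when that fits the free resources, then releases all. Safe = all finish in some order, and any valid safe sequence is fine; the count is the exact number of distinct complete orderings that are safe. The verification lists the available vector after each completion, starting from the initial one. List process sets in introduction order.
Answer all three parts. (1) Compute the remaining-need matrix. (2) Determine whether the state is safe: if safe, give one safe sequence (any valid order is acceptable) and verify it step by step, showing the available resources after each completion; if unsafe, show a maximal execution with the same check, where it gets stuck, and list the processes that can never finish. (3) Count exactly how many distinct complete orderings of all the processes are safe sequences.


(1) Need matrix, components ordered type-C units, type-A units, type-B units:
  T_h: (0, 0, 0)
  T_f: (0, 3, 5)
  T_e: (0, 0, 3)
  T_b: (0, 1, 3)
(2) The state is SAFE; one workable sequence: T_h, T_e, T_b, T_f.
Key observation: reading the order forward, T_e is the first process whose need (0, 0, 3) meets the free pool (0, 0, 3) exactly on a resource it requests.
Check, step by step:
  pool = (0, 0, 2)
  T_h: need (0, 0, 0) fits (0, 0, 2); releases (0, 0, 1), pool now (0, 0, 3)
  T_e: need (0, 0, 3) fits (0, 0, 3); releases (0, 1, 1), pool now (0, 1, 4)
  T_b: need (0, 1, 3) fits (0, 1, 4); releases (0, 2, 2), pool now (0, 3, 6)
  T_f: need (0, 3, 5) fits (0, 3, 6); releases (1, 1, 2), pool now (1, 4, 8)
(3) Exactly 1 of the possible complete orderings is a safe sequence.


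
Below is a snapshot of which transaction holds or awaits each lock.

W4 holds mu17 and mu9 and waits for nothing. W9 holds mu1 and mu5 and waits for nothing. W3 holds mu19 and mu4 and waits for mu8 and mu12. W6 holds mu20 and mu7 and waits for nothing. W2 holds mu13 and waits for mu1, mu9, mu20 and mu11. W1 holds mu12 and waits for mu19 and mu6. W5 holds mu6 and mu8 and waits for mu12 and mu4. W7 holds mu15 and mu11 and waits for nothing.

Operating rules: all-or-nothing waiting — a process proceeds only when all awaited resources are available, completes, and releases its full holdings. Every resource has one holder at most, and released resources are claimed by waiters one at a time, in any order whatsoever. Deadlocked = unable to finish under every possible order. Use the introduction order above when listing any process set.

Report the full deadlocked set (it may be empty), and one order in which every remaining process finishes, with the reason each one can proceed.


Deadlocked: W3, W1 and W5.
Key observation: the wait chain closes on itself along W3 -> W1 -> W3; W5 is caught in further circular waits.
The rest can finish in the order W9, W4, W6, W7, W2.
Walking it through:
  run W9 (it waits on nothing); releases mu1 and mu5
  run W4 (it waits on nothing); releases mu17 and mu9
  run W6 (it waits on nothing); releases mu20 and mu7
  run W7 (it waits on nothing); releases mu15 and mu11
  run W2 (all its waits — mu1, mu9, mu20 and mu11 — are resolved); releases mu13


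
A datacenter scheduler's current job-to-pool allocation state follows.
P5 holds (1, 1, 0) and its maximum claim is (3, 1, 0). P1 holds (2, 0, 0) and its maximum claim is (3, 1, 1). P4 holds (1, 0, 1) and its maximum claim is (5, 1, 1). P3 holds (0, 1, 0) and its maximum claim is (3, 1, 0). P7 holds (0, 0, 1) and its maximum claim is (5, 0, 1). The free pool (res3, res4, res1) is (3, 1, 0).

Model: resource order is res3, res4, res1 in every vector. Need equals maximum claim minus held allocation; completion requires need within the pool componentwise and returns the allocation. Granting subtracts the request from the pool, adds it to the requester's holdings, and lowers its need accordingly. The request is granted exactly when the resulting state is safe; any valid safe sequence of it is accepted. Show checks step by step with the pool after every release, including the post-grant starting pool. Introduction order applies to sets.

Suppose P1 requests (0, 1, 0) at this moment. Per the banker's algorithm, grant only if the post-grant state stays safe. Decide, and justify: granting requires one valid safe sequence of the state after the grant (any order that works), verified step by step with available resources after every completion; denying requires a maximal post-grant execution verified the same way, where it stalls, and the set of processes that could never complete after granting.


GRANT — the state after the grant stays safe, e.g. via P5, P4, P1, P7, P3.
Key observation: even at the reduced pool (3, 0, 0), P5 fits immediately, so safety survives the grant.
Verifying the post-grant state step by step:
  pool = (3, 0, 0)
  run P5 (needs (2, 0, 0), free (3, 0, 0)); after release of (1, 1, 0) the pool is (4, 1, 0)
  run P4 (needs (4, 1, 0), free (4, 1, 0)); after release of (1, 0, 1) the pool is (5, 1, 1)
  run P1 (needs (1, 0, 1), free (5, 1, 1)); after release of (2, 1, 0) the pool is (7, 2, 1)
  run P7 (needs (5, 0, 0), free (7, 2, 1)); after release of (0, 0, 1) the pool is (7, 2, 2)
  run P3 (needs (3, 0, 0), free (7, 2, 2)); after release of (0, 1, 0) the pool is (7, 3, 2)


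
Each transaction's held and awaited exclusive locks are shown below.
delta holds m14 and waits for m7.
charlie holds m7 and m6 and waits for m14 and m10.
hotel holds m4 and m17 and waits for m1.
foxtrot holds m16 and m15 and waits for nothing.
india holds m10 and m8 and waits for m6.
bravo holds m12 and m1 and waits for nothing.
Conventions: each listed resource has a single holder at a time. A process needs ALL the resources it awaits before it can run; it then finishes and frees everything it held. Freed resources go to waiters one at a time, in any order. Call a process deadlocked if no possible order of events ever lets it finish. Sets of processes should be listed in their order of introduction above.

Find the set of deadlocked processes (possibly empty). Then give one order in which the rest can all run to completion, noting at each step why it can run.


The deadlocked set is delta, charlie and india.
Key observation: the loop delta -> charlie -> delta blocks itself forever; india is caught in further circular waits.
The rest can finish in the order bravo, foxtrot, hotel.
Verifying each step:
  run bravo (it waits on nothing); releases m12 and m1
  run foxtrot (it waits on nothing); releases m16 and m15
  hotel waits on m1 — all released -> runs and releases m4 and m17


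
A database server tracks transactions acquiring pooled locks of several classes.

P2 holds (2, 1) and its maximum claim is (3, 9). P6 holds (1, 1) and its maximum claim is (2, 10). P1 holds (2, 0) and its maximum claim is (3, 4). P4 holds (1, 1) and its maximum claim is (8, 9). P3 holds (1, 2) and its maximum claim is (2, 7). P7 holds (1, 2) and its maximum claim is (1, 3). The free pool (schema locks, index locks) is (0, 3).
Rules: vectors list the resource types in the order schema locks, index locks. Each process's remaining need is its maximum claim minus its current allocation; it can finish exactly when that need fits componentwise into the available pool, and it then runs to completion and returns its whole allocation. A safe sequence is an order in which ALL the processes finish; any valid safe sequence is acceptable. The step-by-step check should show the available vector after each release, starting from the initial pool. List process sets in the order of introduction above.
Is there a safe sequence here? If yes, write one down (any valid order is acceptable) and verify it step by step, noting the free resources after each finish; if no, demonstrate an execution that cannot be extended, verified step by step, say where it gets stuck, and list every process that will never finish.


UNSAFE — no complete ordering exists.
Key observation: no order helps: past P7, P1, P3, the free pool tops out at (4, 7), below what each blocked process needs in index locks.
The run P7, P1, P3 cannot be extended any further. Step-by-step check:
  pool = (0, 3)
  P7: need (0, 1) fits (0, 3); releases (1, 2), pool now (1, 5)
  P1: need (1, 4) fits (1, 5); releases (2, 0), pool now (3, 5)
  P3: need (1, 5) fits (3, 5); releases (1, 2), pool now (4, 7)
  P2 cannot run: need (1, 8) vs free (4, 7) (insufficient index locks)
  P6 cannot run: need (1, 9) vs free (4, 7) (insufficient index locks)
  P4 cannot run: need (7, 8) vs free (4, 7) (insufficient schema locks and index locks)
Never able to finish: P2, P6 and P4.


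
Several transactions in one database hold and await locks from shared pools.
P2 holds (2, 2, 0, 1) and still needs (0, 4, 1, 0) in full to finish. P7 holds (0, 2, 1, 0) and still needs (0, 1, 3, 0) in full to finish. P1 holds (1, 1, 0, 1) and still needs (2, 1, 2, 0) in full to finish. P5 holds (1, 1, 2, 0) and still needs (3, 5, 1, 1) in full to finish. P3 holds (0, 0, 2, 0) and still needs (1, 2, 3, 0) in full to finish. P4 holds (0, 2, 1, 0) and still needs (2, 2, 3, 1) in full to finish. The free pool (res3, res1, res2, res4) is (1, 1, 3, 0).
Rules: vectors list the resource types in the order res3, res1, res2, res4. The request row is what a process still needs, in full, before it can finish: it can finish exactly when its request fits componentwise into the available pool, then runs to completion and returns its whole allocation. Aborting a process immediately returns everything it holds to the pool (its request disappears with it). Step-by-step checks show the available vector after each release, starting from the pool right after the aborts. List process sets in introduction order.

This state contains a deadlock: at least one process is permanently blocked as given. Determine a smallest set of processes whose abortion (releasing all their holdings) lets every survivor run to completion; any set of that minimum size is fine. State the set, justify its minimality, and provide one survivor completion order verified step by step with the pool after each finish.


Abort P5.
Key observation: P1 was stuck for good until P5 gave back (1, 1, 2, 0); in the order shown it finishes at step 1.
Why nothing smaller works: aborting no one leaves the state deadlocked as given.
The survivors complete as P1, P7, P3, P4, P2. Verifying each step (starting from the post-abort pool):
  pool = (2, 2, 5, 0)
  P1 needs (2, 1, 2, 0) <= (2, 2, 5, 0) -> finishes; pool += (1, 1, 0, 1) = (3, 3, 5, 1)
  P7 needs (0, 1, 3, 0) <= (3, 3, 5, 1) -> finishes; pool += (0, 2, 1, 0) = (3, 5, 6, 1)
  P3 needs (1, 2, 3, 0) <= (3, 5, 6, 1) -> finishes; pool += (0, 0, 2, 0) = (3, 5, 8, 1)
  P4 needs (2, 2, 3, 1) <= (3, 5, 8, 1) -> finishes; pool += (0, 2, 1, 0) = (3, 7, 9, 1)
  P2 needs (0, 4, 1, 0) <= (3, 7, 9, 1) -> finishes; pool += (2, 2, 0, 1) = (5, 9, 9, 2)


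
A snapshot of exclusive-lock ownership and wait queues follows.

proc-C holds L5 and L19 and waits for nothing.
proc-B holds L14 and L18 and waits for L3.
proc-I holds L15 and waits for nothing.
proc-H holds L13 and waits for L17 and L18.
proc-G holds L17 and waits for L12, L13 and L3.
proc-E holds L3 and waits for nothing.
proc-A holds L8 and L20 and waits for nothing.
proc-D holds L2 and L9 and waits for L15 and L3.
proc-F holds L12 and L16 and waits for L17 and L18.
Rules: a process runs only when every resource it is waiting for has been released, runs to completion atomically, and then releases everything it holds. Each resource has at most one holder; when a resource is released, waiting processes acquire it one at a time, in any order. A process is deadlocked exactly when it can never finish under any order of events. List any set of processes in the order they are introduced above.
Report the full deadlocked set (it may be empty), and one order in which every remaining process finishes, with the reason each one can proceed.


Deadlocked: proc-H, proc-G and proc-F.
Key observation: nobody on the ring proc-H -> proc-G -> proc-H can start until another member finishes, which never happens; proc-F is caught in further circular waits.
The rest can finish in the order proc-I, proc-A, proc-E, proc-B, proc-C, proc-D.
Step-by-step check:
  proc-I: no waits; runs immediately, freeing L15
  proc-A: no waits; runs immediately, freeing L8 and L20
  proc-E: no waits; runs immediately, freeing L3
  proc-B: everything it awaited (L3) is free; runs, freeing L14 and L18
  proc-C: no waits; runs immediately, freeing L5 and L19
  proc-D: everything it awaited (L15 and L3) is free; runs, freeing L2 and L9


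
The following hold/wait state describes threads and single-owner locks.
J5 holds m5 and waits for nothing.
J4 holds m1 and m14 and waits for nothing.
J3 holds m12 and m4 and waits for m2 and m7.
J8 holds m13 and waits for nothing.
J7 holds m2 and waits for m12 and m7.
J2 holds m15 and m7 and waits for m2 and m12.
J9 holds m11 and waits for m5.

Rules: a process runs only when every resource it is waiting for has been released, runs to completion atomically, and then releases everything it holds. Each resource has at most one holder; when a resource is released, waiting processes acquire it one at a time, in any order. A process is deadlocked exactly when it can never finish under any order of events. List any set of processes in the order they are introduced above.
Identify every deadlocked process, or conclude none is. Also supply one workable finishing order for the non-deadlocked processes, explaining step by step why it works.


Deadlocked: J3, J7 and J2.
Key observation: the cycle J3 -> J7 -> J3 can never break — each member waits on the next; J2 is caught in further circular waits.
The rest can finish in the order J5, J8, J9, J4.
Check, step by step:
  run J5 (it waits on nothing); releases m5
  run J8 (it waits on nothing); releases m13
  run J9 (all its waits — m5 — are resolved); releases m11
  run J4 (it waits on nothing); releases m1 and m14


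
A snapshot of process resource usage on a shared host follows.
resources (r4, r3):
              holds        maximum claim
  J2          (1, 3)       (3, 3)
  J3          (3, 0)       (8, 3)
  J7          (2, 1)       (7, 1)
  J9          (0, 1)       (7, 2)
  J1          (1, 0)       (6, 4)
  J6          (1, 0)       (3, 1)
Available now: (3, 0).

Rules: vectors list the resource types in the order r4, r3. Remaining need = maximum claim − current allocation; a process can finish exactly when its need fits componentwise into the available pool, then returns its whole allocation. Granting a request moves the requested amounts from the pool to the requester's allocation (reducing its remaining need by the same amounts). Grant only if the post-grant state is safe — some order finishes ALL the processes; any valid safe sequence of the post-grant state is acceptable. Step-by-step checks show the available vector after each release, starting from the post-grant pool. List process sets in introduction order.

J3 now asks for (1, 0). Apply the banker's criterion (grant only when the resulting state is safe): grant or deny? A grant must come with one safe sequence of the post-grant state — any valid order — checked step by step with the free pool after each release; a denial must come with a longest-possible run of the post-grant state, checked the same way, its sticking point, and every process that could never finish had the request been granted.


GRANT. The post-grant state is safe; one safe sequence: J2, J6, J3, J7, J1, J9.
Key observation: even at the reduced pool (2, 0), J2 fits immediately, so safety survives the grant.
Verifying the post-grant state step by step:
  pool = (2, 0)
  J2: need (2, 0) fits (2, 0); releases (1, 3), pool now (3, 3)
  J6: need (2, 1) fits (3, 3); releases (1, 0), pool now (4, 3)
  J3: need (4, 3) fits (4, 3); releases (4, 0), pool now (8, 3)
  J7: need (5, 0) fits (8, 3); releases (2, 1), pool now (10, 4)
  J1: need (5, 4) fits (10, 4); releases (1, 0), pool now (11, 4)
  J9: need (7, 1) fits (11, 4); releases (0, 1), pool now (11, 5)


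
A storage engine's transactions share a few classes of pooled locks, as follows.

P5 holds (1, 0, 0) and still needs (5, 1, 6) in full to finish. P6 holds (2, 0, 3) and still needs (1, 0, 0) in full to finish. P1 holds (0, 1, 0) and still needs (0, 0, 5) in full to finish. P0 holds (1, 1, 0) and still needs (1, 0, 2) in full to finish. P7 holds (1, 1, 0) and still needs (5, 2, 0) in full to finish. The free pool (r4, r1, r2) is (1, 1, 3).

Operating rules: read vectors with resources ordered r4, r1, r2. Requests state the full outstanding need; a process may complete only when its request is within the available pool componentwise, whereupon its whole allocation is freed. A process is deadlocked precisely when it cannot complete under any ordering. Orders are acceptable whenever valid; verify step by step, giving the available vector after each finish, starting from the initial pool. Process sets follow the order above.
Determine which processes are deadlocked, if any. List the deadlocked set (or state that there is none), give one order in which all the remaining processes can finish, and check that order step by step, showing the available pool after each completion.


Deadlocked: P5 and P7.
Key observation: once P0, P6, P1 finish, the pool peaks at (4, 3, 6) — and every remaining process still needs more r4 than that.
A valid finishing order for the others: P0, P6, P1. Check, step by step:
  pool = (1, 1, 3)
  run P0 (needs (1, 0, 2), free (1, 1, 3)); after release of (1, 1, 0) the pool is (2, 2, 3)
  run P6 (needs (1, 0, 0), free (2, 2, 3)); after release of (2, 0, 3) the pool is (4, 2, 6)
  run P1 (needs (0, 0, 5), free (4, 2, 6)); after release of (0, 1, 0) the pool is (4, 3, 6)
The blocked processes can never fit:
  P5 still needs (5, 1, 6) but only (4, 3, 6) is free — short on r4
  P7 still needs (5, 2, 0) but only (4, 3, 6) is free — short on r4


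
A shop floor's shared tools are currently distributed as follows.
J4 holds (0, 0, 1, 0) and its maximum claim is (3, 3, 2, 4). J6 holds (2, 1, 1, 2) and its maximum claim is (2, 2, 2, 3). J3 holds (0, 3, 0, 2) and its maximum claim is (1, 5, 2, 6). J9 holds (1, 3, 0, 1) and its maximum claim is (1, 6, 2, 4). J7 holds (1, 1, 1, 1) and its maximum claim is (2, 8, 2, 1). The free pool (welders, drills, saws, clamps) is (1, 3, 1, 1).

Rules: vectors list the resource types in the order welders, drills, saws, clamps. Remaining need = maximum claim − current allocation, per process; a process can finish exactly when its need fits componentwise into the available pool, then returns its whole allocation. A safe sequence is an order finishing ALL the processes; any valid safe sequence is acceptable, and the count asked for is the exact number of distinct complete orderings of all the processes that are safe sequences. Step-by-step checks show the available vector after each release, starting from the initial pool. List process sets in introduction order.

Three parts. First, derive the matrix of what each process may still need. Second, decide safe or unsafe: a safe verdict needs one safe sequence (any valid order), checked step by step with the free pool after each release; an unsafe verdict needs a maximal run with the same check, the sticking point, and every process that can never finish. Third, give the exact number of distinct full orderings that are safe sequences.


(1) Need matrix, components ordered welders, drills, saws, clamps:
  J4: (3, 3, 1, 4)
  J6: (0, 1, 1, 1)
  J3: (1, 2, 2, 4)
  J9: (0, 3, 2, 3)
  J7: (1, 7, 1, 0)
(2) The state is SAFE; one workable sequence: J6, J9, J7, J4, J3.
Key observation: the first exact fit in this order is J6 — it needs (0, 1, 1, 1) with (1, 3, 1, 1) free, meeting a requested resource to the last unit.
Check, step by step:
  pool = (1, 3, 1, 1)
  J6 needs (0, 1, 1, 1) <= (1, 3, 1, 1) -> finishes; pool += (2, 1, 1, 2) = (3, 4, 2, 3)
  J9 needs (0, 3, 2, 3) <= (3, 4, 2, 3) -> finishes; pool += (1, 3, 0, 1) = (4, 7, 2, 4)
  J7 needs (1, 7, 1, 0) <= (4, 7, 2, 4) -> finishes; pool += (1, 1, 1, 1) = (5, 8, 3, 5)
  J4 needs (3, 3, 1, 4) <= (5, 8, 3, 5) -> finishes; pool += (0, 0, 1, 0) = (5, 8, 4, 5)
  J3 needs (1, 2, 2, 4) <= (5, 8, 4, 5) -> finishes; pool += (0, 3, 0, 2) = (5, 11, 4, 7)
(3) Exactly 6 of the possible complete orderings are safe sequences.
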